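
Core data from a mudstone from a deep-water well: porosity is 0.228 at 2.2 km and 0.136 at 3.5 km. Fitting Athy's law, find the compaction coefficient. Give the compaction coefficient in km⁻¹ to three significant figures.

0.397 km⁻¹

Athy: n(Z) = n₀ e^(−βZ) ⇒ n₁/n₂ = e^{β(Z₂−Z₁)} ⇒ β = ln(n₁/n₂)/(Z₂−Z₁)
β = ln(0.228/0.136) / (3.5 − 2.2) = ln(1.676) / 1.3 = 0.5167 / 1.3 = 0.3975 km⁻¹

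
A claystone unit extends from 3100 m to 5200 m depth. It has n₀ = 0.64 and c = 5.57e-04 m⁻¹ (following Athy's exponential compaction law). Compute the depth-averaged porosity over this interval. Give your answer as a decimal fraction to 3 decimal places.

Working in km (1 km = 1000 m; c in km⁻¹ = c in m⁻¹ × 1000):
⟨n⟩ = (1/(z₂−z₁)) ∫ n₀ e^(−cz) dz = n₀·(e^(−c·z₁) − e^(−c·z₂)) / (c·(z₂−z₁))
e^(−0.557×3.1) = 0.1779; e^(−0.557×5.2) = 0.0552
⟨n⟩ = 0.64 × (0.1779 − 0.0552) / (0.557 × 2.1) = 0.64 × 0.1049 = 0.0671

0.067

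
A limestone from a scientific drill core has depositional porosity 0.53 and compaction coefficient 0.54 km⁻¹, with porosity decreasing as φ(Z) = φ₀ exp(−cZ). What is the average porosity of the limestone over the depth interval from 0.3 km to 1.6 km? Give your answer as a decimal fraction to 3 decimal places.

0.324

⟨φ⟩ = (1/(Z₂−Z₁)) ∫ φ₀ e^(−cZ) dZ = φ₀·(e^(−c·Z₁) − e^(−c·Z₂)) / (c·(Z₂−Z₁))
e^(−0.54×0.3) = 0.8504; e^(−0.54×1.6) = 0.4215
⟨φ⟩ = 0.53 × (0.8504 − 0.4215) / (0.54 × 1.3) = 0.53 × 0.6111 = 0.3239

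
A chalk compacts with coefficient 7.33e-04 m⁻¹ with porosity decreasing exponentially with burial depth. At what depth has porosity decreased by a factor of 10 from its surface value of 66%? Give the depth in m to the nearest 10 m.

Working in km (1 km = 1000 m; c in km⁻¹ = c in m⁻¹ × 1000):
n/n₀ = 1/10 ⇒ exp(−c·z) = 1/10 ⇒ z = ln(10) / c
z = 2.3026 / 0.733 = 3.141 km

3140 m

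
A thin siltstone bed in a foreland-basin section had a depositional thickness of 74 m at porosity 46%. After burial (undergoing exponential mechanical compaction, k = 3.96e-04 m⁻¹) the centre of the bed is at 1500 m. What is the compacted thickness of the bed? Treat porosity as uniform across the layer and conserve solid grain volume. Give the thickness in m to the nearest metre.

Working in km (1 km = 1000 m; k in km⁻¹ = k in m⁻¹ × 1000):
Porosity at 1.5 km: phi = 0.46·exp(−0.396×1.5) = 0.2540
Solid-volume conservation: h(1−phi) = h₀(1−phi₀) ⇒ h = h₀·(1−phi₀)/(1−phi)
h = 0.074 × (1 − 0.46)/(1 − 0.2540) = 0.074 × 0.7238 = 0.0536 km

54 m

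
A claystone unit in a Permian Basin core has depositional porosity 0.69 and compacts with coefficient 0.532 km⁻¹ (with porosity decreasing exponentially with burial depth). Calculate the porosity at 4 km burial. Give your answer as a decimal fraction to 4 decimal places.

0.0822

phi = phi₀·exp(−c·d) = 0.69 × exp(−0.532 × 4) = 0.69 × exp(−2.128)
  = 0.69 × 0.1191 = 0.0822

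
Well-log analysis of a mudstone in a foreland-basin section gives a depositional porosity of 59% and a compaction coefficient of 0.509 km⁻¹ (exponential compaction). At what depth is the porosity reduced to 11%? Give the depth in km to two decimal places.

3.30 km

Invert Athy's law: z = ln(phi₀/phi) / c
z = ln(0.59/0.11) / 0.509 = ln(5.364) / 0.509 = 1.6796 / 0.509 = 3.300 km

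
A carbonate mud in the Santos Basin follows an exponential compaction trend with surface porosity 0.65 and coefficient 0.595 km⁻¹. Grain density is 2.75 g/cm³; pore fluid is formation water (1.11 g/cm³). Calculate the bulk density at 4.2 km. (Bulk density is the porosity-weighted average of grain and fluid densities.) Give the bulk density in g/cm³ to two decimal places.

2.66 g/cm³

Porosity at depth: phi = 0.65·exp(−0.595×4.2) = 0.65×0.0822 = 0.0534
Bulk density: ρ_b = (1−phi)ρ_g + phi·ρ_f = 0.9466×2.75 + 0.0534×1.11
       = 2.603 + 0.059 = 2.662 g/cm³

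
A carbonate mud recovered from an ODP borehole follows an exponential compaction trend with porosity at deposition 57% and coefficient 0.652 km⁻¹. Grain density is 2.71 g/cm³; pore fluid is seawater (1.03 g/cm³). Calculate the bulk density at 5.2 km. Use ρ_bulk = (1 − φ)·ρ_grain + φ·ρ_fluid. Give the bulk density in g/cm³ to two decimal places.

2.68 g/cm³

Porosity at depth: n = 0.57·exp(−0.652×5.2) = 0.57×0.0337 = 0.0192
Bulk density: ρ_b = (1−n)ρ_g + n·ρ_f = 0.9808×2.71 + 0.0192×1.03
       = 2.658 + 0.020 = 2.678 g/cm³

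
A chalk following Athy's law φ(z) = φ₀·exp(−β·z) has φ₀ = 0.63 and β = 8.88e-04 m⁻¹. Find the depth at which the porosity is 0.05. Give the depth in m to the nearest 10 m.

Working in km (1 km = 1000 m; β in km⁻¹ = β in m⁻¹ × 1000):
Invert Athy's law: z = ln(φ₀/φ) / β
z = ln(0.63/0.05) / 0.888 = ln(12.6) / 0.888 = 2.5337 / 0.888 = 2.853 km

2850 m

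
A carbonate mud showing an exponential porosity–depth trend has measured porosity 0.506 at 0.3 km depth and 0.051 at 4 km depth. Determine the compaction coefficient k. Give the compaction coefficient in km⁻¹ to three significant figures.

Athy: phi(z) = phi₀ e^(−kz) ⇒ phi₁/phi₂ = e^{k(z₂−z₁)} ⇒ k = ln(phi₁/phi₂)/(z₂−z₁)
k = ln(0.506/0.051) / (4 − 0.3) = ln(9.922) / 3.7 = 2.2947 / 3.7 = 0.6202 km⁻¹

0.620 km⁻¹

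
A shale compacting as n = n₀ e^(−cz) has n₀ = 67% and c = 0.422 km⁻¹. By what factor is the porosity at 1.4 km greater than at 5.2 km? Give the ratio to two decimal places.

4.97

n(z₁)/n(z₂) = e^(−c·z₁)/e^(−c·z₂) = e^{c(z₂−z₁)}
= exp(0.422 × 3.8) = exp(1.604) = 4.9709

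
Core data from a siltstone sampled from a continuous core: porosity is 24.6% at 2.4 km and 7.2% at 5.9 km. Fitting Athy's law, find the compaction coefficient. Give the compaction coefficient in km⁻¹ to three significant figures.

0.351 km⁻¹

Athy: φ(Z) = φ₀ e^(−kZ) ⇒ φ₁/φ₂ = e^{k(Z₂−Z₁)} ⇒ k = ln(φ₁/φ₂)/(Z₂−Z₁)
k = ln(0.246/0.072) / (5.9 − 2.4) = ln(3.417) / 3.5 = 1.2287 / 3.5 = 0.351 km⁻¹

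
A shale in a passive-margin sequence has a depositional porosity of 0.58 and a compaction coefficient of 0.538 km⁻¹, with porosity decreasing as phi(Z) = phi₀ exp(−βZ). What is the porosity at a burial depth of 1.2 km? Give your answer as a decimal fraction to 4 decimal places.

0.3041

phi = phi₀·exp(−β·Z) = 0.58 × exp(−0.538 × 1.2) = 0.58 × exp(−0.6456)
  = 0.58 × 0.5243 = 0.3041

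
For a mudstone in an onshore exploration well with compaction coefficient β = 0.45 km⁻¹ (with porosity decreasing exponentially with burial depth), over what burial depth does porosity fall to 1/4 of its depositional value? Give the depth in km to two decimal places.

n/n₀ = 1/4 ⇒ exp(−β·d) = 1/4 ⇒ d = ln(4) / β
d = 1.3863 / 0.45 = 3.081 km

3.08 km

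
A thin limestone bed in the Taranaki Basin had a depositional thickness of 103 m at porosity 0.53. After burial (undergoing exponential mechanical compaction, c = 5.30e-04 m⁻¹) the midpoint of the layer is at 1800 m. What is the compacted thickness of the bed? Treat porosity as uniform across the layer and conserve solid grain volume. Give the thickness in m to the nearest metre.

61 m

Working in km (1 km = 1000 m; c in km⁻¹ = c in m⁻¹ × 1000):
Porosity at 1.8 km: n = 0.53·exp(−0.53×1.8) = 0.2042
Solid-volume conservation: h(1−n) = h₀(1−n₀) ⇒ h = h₀·(1−n₀)/(1−n)
h = 0.103 × (1 − 0.53)/(1 − 0.2042) = 0.103 × 0.5906 = 0.0608 km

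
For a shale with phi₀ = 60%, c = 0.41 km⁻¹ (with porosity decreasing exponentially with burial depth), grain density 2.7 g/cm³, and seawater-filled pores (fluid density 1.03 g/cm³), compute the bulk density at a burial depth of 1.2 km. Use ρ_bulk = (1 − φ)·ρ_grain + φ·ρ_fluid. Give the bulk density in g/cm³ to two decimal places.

2.09 g/cm³

Porosity at depth: phi = 0.6·exp(−0.41×1.2) = 0.6×0.6114 = 0.3668
Bulk density: ρ_b = (1−phi)ρ_g + phi·ρ_f = 0.6332×2.7 + 0.3668×1.03
       = 1.710 + 0.378 = 2.087 g/cm³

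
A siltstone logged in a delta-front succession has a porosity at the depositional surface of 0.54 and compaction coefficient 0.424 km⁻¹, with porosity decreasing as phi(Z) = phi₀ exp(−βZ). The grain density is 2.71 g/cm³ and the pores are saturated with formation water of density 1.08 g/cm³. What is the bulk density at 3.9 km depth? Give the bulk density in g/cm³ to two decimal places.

Porosity at depth: phi = 0.54·exp(−0.424×3.9) = 0.54×0.1914 = 0.1033
Bulk density: ρ_b = (1−phi)ρ_g + phi·ρ_f = 0.8967×2.71 + 0.1033×1.08
       = 2.430 + 0.112 = 2.542 g/cm³

2.54 g/cm³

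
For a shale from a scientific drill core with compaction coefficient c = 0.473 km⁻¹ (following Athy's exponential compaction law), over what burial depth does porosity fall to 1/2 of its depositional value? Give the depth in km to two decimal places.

1.47 km

n/n₀ = 1/2 ⇒ exp(−c·Z) = 1/2 ⇒ Z = ln(2) / c
Z = 0.6931 / 0.473 = 1.465 km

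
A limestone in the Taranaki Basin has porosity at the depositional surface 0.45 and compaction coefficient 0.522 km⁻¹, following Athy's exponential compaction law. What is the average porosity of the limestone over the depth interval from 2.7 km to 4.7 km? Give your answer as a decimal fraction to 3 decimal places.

⟨n⟩ = (1/(Z₂−Z₁)) ∫ n₀ e^(−βZ) dZ = n₀·(e^(−β·Z₁) − e^(−β·Z₂)) / (β·(Z₂−Z₁))
e^(−0.522×2.7) = 0.2443; e^(−0.522×4.7) = 0.0860
⟨n⟩ = 0.45 × (0.2443 − 0.0860) / (0.522 × 2) = 0.45 × 0.1516 = 0.0682

0.068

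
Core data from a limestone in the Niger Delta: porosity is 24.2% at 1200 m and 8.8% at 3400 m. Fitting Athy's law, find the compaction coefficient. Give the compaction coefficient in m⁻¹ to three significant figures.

0.000460 m⁻¹

Working in km (1 km = 1000 m; β in km⁻¹ = β in m⁻¹ × 1000):
Athy: phi(d) = phi₀ e^(−βd) ⇒ phi₁/phi₂ = e^{β(d₂−d₁)} ⇒ β = ln(phi₁/phi₂)/(d₂−d₁)
β = ln(0.242/0.088) / (3.4 − 1.2) = ln(2.75) / 2.2 = 1.0116 / 2.2 = 0.4598 km⁻¹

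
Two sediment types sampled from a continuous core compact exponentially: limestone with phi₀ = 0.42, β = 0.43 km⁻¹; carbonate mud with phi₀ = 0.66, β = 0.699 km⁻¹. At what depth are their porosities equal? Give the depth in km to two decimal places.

1.68 km

Set phi₀ₐ e^(−βₐZ) = phi₀ᵦ e^(−βᵦZ) ⇒ ln(phi₀ₐ/phi₀ᵦ) = (βₐ − βᵦ)·Z
Z = ln(0.42/0.66) / (0.43 − 0.699) = -0.4520 / -0.269 = 1.680 km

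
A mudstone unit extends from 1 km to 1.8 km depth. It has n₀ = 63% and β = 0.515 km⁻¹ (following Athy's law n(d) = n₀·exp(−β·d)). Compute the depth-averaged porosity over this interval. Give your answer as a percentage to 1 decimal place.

⟨n⟩ = (1/(d₂−d₁)) ∫ n₀ e^(−βd) dd = n₀·(e^(−β·d₁) − e^(−β·d₂)) / (β·(d₂−d₁))
e^(−0.515×1) = 0.5975; e^(−0.515×1.8) = 0.3957
⟨n⟩ = 0.63 × (0.5975 − 0.3957) / (0.515 × 0.8) = 0.63 × 0.4897 = 0.3085

30.9%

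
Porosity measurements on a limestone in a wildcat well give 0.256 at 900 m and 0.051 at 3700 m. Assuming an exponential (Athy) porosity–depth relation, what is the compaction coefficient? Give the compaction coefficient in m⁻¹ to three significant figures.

0.000576 m⁻¹

Working in km (1 km = 1000 m; β in km⁻¹ = β in m⁻¹ × 1000):
Athy: φ(d) = φ₀ e^(−βd) ⇒ φ₁/φ₂ = e^{β(d₂−d₁)} ⇒ β = ln(φ₁/φ₂)/(d₂−d₁)
β = ln(0.256/0.051) / (3.7 − 0.9) = ln(5.02) / 2.8 = 1.6134 / 2.8 = 0.5762 km⁻¹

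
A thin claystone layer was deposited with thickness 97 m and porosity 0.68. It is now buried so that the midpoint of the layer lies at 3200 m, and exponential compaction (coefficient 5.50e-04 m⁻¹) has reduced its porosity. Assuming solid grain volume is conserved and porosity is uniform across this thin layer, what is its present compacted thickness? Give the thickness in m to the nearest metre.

Working in km (1 km = 1000 m; c in km⁻¹ = c in m⁻¹ × 1000):
Porosity at 3.2 km: n = 0.68·exp(−0.55×3.2) = 0.1170
Solid-volume conservation: h(1−n) = h₀(1−n₀) ⇒ h = h₀·(1−n₀)/(1−n)
h = 0.097 × (1 − 0.68)/(1 − 0.1170) = 0.097 × 0.3624 = 0.0352 km

35 m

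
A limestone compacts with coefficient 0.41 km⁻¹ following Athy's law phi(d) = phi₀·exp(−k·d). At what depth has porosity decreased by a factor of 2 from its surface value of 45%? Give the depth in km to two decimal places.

1.69 km

phi/phi₀ = 1/2 ⇒ exp(−k·d) = 1/2 ⇒ d = ln(2) / k
d = 0.6931 / 0.41 = 1.691 km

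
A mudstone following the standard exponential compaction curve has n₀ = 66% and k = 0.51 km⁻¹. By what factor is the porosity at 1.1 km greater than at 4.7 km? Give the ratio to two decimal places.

n(z₁)/n(z₂) = e^(−k·z₁)/e^(−k·z₂) = e^{k(z₂−z₁)}
= exp(0.51 × 3.6) = exp(1.836) = 6.2714

6.27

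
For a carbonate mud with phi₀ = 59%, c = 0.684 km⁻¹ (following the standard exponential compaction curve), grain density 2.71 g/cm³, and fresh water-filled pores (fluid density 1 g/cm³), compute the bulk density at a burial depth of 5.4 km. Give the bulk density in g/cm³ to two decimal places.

2.68 g/cm³

Porosity at depth: phi = 0.59·exp(−0.684×5.4) = 0.59×0.0249 = 0.0147
Bulk density: ρ_b = (1−phi)ρ_g + phi·ρ_f = 0.9853×2.71 + 0.0147×1
       = 2.670 + 0.015 = 2.685 g/cm³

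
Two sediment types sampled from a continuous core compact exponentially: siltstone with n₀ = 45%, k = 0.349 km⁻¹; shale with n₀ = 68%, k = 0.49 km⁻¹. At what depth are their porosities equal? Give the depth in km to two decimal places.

Set n₀ₐ e^(−kₐZ) = n₀ᵦ e^(−kᵦZ) ⇒ ln(n₀ₐ/n₀ᵦ) = (kₐ − kᵦ)·Z
Z = ln(0.45/0.68) / (0.349 − 0.49) = -0.4128 / -0.141 = 2.928 km

2.93 km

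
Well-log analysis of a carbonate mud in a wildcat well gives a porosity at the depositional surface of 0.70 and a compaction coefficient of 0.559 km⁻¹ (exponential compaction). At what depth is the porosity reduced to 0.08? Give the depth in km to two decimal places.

Invert Athy's law: d = ln(n₀/n) / β
d = ln(0.7/0.08) / 0.559 = ln(8.75) / 0.559 = 2.1691 / 0.559 = 3.880 km

3.88 km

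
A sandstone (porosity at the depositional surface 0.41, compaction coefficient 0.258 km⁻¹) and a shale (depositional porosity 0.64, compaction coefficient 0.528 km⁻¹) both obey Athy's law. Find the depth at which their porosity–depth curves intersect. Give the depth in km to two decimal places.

1.65 km

Set n₀ₐ e^(−kₐZ) = n₀ᵦ e^(−kᵦZ) ⇒ ln(n₀ₐ/n₀ᵦ) = (kₐ − kᵦ)·Z
Z = ln(0.41/0.64) / (0.258 − 0.528) = -0.4453 / -0.27 = 1.649 km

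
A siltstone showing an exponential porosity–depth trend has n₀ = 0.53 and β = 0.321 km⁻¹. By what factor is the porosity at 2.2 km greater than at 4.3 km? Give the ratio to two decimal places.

n(Z₁)/n(Z₂) = e^(−β·Z₁)/e^(−β·Z₂) = e^{β(Z₂−Z₁)}
= exp(0.321 × 2.1) = exp(0.6741) = 1.9623

1.96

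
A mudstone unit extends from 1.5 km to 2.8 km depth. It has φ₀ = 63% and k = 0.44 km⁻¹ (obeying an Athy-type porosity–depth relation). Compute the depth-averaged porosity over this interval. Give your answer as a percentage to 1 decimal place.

⟨φ⟩ = (1/(d₂−d₁)) ∫ φ₀ e^(−kd) dd = φ₀·(e^(−k·d₁) − e^(−k·d₂)) / (k·(d₂−d₁))
e^(−0.44×1.5) = 0.5169; e^(−0.44×2.8) = 0.2917
⟨φ⟩ = 0.63 × (0.5169 − 0.2917) / (0.44 × 1.3) = 0.63 × 0.3936 = 0.2480

24.8%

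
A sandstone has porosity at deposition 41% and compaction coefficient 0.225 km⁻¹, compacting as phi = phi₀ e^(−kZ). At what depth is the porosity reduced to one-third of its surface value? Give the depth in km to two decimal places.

phi/phi₀ = 1/3 ⇒ exp(−k·Z) = 1/3 ⇒ Z = ln(3) / k
Z = 1.0986 / 0.225 = 4.883 km

4.88 km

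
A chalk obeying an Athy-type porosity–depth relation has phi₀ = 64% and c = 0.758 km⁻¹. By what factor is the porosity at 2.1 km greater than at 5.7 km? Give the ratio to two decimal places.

phi(d₁)/phi(d₂) = e^(−c·d₁)/e^(−c·d₂) = e^{c(d₂−d₁)}
= exp(0.758 × 3.6) = exp(2.729) = 15.3145

15.31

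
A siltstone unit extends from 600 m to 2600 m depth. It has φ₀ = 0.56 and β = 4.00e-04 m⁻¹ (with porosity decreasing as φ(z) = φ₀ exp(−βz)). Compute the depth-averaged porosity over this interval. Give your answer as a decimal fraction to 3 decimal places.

0.303

Working in km (1 km = 1000 m; β in km⁻¹ = β in m⁻¹ × 1000):
⟨φ⟩ = (1/(z₂−z₁)) ∫ φ₀ e^(−βz) dz = φ₀·(e^(−β·z₁) − e^(−β·z₂)) / (β·(z₂−z₁))
e^(−0.4×0.6) = 0.7866; e^(−0.4×2.6) = 0.3535
⟨φ⟩ = 0.56 × (0.7866 − 0.3535) / (0.4 × 2) = 0.56 × 0.5415 = 0.3032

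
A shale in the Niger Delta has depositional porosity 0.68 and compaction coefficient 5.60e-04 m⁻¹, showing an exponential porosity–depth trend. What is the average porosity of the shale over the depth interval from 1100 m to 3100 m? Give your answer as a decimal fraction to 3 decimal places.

Working in km (1 km = 1000 m; k in km⁻¹ = k in m⁻¹ × 1000):
⟨φ⟩ = (1/(z₂−z₁)) ∫ φ₀ e^(−kz) dz = φ₀·(e^(−k·z₁) − e^(−k·z₂)) / (k·(z₂−z₁))
e^(−0.56×1.1) = 0.5401; e^(−0.56×3.1) = 0.1762
⟨φ⟩ = 0.68 × (0.5401 − 0.1762) / (0.56 × 2) = 0.68 × 0.3249 = 0.2209

0.221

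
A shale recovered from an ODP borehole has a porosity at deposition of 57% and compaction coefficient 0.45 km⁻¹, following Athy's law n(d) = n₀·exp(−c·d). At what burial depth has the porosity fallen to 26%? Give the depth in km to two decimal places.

Invert Athy's law: d = ln(n₀/n) / c
d = ln(0.57/0.26) / 0.45 = ln(2.192) / 0.45 = 0.7850 / 0.45 = 1.744 km

1.74 km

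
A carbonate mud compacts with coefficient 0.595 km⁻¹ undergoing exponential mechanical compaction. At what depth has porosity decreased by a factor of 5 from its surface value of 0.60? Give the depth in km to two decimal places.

2.70 km

n/n₀ = 1/5 ⇒ exp(−k·z) = 1/5 ⇒ z = ln(5) / k
z = 1.6094 / 0.595 = 2.705 km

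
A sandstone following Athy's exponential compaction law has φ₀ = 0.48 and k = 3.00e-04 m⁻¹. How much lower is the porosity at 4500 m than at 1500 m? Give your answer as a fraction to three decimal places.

0.182

Working in km (1 km = 1000 m; k in km⁻¹ = k in m⁻¹ × 1000):
φ(1.5) = 0.48·e^(−0.3×1.5) = 0.3061
φ(4.5) = 0.48·e^(−0.3×4.5) = 0.1244
Δφ = 0.3061 − 0.1244 = 0.1816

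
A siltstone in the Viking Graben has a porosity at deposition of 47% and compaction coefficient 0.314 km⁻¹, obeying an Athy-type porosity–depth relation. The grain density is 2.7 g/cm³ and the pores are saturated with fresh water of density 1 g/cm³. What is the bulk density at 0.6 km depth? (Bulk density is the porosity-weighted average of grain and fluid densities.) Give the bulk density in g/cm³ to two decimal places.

2.04 g/cm³

Porosity at depth: phi = 0.47·exp(−0.314×0.6) = 0.47×0.8283 = 0.3893
Bulk density: ρ_b = (1−phi)ρ_g + phi·ρ_f = 0.6107×2.7 + 0.3893×1
       = 1.649 + 0.389 = 2.038 g/cm³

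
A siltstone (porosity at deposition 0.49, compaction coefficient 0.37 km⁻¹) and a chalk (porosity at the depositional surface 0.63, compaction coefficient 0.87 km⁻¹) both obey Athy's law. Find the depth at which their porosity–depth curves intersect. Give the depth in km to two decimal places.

Set n₀ₐ e^(−kₐd) = n₀ᵦ e^(−kᵦd) ⇒ ln(n₀ₐ/n₀ᵦ) = (kₐ − kᵦ)·d
d = ln(0.49/0.63) / (0.37 − 0.87) = -0.2513 / -0.5 = 0.503 km

0.50 km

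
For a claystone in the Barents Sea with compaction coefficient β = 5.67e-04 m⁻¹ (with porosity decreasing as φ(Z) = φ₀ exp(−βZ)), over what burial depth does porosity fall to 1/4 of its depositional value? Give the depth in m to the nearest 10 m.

Working in km (1 km = 1000 m; β in km⁻¹ = β in m⁻¹ × 1000):
φ/φ₀ = 1/4 ⇒ exp(−β·Z) = 1/4 ⇒ Z = ln(4) / β
Z = 1.3863 / 0.567 = 2.445 km

2440 m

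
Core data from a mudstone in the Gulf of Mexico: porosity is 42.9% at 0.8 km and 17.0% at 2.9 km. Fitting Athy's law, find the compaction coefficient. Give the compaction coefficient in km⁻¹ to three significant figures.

Athy: phi(d) = phi₀ e^(−βd) ⇒ phi₁/phi₂ = e^{β(d₂−d₁)} ⇒ β = ln(phi₁/phi₂)/(d₂−d₁)
β = ln(0.429/0.17) / (2.9 − 0.8) = ln(2.524) / 2.1 = 0.9257 / 2.1 = 0.4408 km⁻¹

0.441 km⁻¹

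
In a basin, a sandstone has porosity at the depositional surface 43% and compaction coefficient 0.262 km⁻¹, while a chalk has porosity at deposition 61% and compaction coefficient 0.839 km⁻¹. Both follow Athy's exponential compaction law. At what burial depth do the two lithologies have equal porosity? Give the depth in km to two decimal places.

0.61 km

Set phi₀ₐ e^(−kₐz) = phi₀ᵦ e^(−kᵦz) ⇒ ln(phi₀ₐ/phi₀ᵦ) = (kₐ − kᵦ)·z
z = ln(0.43/0.61) / (0.262 − 0.839) = -0.3497 / -0.577 = 0.606 km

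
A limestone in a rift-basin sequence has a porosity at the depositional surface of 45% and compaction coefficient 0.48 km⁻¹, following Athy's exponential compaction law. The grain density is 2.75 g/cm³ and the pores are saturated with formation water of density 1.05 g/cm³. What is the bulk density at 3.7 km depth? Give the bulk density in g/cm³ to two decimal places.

Porosity at depth: φ = 0.45·exp(−0.48×3.7) = 0.45×0.1693 = 0.0762
Bulk density: ρ_b = (1−φ)ρ_g + φ·ρ_f = 0.9238×2.75 + 0.0762×1.05
       = 2.540 + 0.080 = 2.620 g/cm³

2.62 g/cm³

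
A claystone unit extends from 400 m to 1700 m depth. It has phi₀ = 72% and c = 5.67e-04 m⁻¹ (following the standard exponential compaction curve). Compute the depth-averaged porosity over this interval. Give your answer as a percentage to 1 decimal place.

40.6%

Working in km (1 km = 1000 m; c in km⁻¹ = c in m⁻¹ × 1000):
⟨phi⟩ = (1/(d₂−d₁)) ∫ phi₀ e^(−cd) dd = phi₀·(e^(−c·d₁) − e^(−c·d₂)) / (c·(d₂−d₁))
e^(−0.567×0.4) = 0.7971; e^(−0.567×1.7) = 0.3814
⟨phi⟩ = 0.72 × (0.7971 − 0.3814) / (0.567 × 1.3) = 0.72 × 0.5639 = 0.4060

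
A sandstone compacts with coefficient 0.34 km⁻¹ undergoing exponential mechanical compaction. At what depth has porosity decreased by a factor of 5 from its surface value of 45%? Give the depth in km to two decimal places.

4.73 km

phi/phi₀ = 1/5 ⇒ exp(−c·d) = 1/5 ⇒ d = ln(5) / c
d = 1.6094 / 0.34 = 4.734 km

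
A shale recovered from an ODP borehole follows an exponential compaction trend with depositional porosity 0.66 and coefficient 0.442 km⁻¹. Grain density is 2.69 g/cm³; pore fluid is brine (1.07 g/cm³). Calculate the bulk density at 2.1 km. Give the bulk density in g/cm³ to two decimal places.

2.27 g/cm³

Porosity at depth: n = 0.66·exp(−0.442×2.1) = 0.66×0.3953 = 0.2609
Bulk density: ρ_b = (1−n)ρ_g + n·ρ_f = 0.7391×2.69 + 0.2609×1.07
       = 1.988 + 0.279 = 2.267 g/cm³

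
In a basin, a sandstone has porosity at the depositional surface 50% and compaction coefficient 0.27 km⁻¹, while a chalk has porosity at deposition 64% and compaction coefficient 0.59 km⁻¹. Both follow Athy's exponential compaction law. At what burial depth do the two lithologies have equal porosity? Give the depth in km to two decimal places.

0.77 km

Set φ₀ₐ e^(−kₐd) = φ₀ᵦ e^(−kᵦd) ⇒ ln(φ₀ₐ/φ₀ᵦ) = (kₐ − kᵦ)·d
d = ln(0.5/0.64) / (0.27 − 0.59) = -0.2469 / -0.32 = 0.771 km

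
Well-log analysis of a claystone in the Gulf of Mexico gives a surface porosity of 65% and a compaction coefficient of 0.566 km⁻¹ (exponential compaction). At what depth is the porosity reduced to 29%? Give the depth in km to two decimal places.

1.43 km

Invert Athy's law: z = ln(phi₀/phi) / c
z = ln(0.65/0.29) / 0.566 = ln(2.241) / 0.566 = 0.8071 / 0.566 = 1.426 km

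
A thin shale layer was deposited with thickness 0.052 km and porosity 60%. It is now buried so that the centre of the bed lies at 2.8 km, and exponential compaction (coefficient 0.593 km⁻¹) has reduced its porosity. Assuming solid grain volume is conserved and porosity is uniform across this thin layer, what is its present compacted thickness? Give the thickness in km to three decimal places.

Porosity at 2.8 km: phi = 0.6·exp(−0.593×2.8) = 0.1140
Solid-volume conservation: h(1−phi) = h₀(1−phi₀) ⇒ h = h₀·(1−phi₀)/(1−phi)
h = 0.052 × (1 − 0.6)/(1 − 0.1140) = 0.052 × 0.4515 = 0.0235 km

0.023 km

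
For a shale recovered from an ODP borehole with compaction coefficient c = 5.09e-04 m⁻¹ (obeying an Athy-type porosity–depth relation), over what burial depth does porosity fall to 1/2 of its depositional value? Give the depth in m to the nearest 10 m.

1360 m

Working in km (1 km = 1000 m; c in km⁻¹ = c in m⁻¹ × 1000):
phi/phi₀ = 1/2 ⇒ exp(−c·z) = 1/2 ⇒ z = ln(2) / c
z = 0.6931 / 0.509 = 1.362 km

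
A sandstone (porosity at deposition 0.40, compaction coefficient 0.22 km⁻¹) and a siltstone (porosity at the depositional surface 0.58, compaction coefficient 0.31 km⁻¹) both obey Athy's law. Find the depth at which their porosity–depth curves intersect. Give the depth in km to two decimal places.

4.13 km

Set phi₀ₐ e^(−βₐz) = phi₀ᵦ e^(−βᵦz) ⇒ ln(phi₀ₐ/phi₀ᵦ) = (βₐ − βᵦ)·z
z = ln(0.4/0.58) / (0.22 − 0.31) = -0.3716 / -0.09 = 4.128 km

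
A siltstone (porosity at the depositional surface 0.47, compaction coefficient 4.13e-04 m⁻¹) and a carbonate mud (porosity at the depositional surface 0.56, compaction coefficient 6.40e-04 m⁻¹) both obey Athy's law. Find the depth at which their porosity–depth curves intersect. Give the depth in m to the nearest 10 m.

Working in km (1 km = 1000 m; c in km⁻¹ = c in m⁻¹ × 1000):
Set n₀ₐ e^(−cₐz) = n₀ᵦ e^(−cᵦz) ⇒ ln(n₀ₐ/n₀ᵦ) = (cₐ − cᵦ)·z
z = ln(0.47/0.56) / (0.413 − 0.64) = -0.1752 / -0.227 = 0.772 km

770 m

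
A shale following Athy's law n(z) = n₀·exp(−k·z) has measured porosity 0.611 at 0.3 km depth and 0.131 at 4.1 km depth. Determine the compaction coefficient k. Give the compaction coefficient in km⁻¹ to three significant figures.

0.405 km⁻¹

Athy: n(z) = n₀ e^(−kz) ⇒ n₁/n₂ = e^{k(z₂−z₁)} ⇒ k = ln(n₁/n₂)/(z₂−z₁)
k = ln(0.611/0.131) / (4.1 − 0.3) = ln(4.664) / 3.8 = 1.5399 / 3.8 = 0.4052 km⁻¹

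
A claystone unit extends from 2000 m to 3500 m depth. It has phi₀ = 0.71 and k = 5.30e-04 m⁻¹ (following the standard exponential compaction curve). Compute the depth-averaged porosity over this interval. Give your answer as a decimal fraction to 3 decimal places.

Working in km (1 km = 1000 m; k in km⁻¹ = k in m⁻¹ × 1000):
⟨phi⟩ = (1/(z₂−z₁)) ∫ phi₀ e^(−kz) dz = phi₀·(e^(−k·z₁) − e^(−k·z₂)) / (k·(z₂−z₁))
e^(−0.53×2) = 0.3465; e^(−0.53×3.5) = 0.1565
⟨phi⟩ = 0.71 × (0.3465 − 0.1565) / (0.53 × 1.5) = 0.71 × 0.2390 = 0.1697

0.170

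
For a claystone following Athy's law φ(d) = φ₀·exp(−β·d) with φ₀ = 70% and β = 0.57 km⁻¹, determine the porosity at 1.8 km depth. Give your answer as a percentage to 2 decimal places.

φ = φ₀·exp(−β·d) = 0.7 × exp(−0.57 × 1.8) = 0.7 × exp(−1.026)
  = 0.7 × 0.3584 = 0.2509

25.09%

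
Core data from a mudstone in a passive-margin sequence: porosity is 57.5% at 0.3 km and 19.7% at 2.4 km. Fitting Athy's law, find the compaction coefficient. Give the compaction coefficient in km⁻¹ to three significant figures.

Athy: n(d) = n₀ e^(−βd) ⇒ n₁/n₂ = e^{β(d₂−d₁)} ⇒ β = ln(n₁/n₂)/(d₂−d₁)
β = ln(0.575/0.197) / (2.4 − 0.3) = ln(2.919) / 2.1 = 1.0712 / 2.1 = 0.5101 km⁻¹

0.510 km⁻¹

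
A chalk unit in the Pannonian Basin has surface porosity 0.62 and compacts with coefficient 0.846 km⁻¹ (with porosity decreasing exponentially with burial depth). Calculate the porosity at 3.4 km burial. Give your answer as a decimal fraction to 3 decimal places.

0.035

n = n₀·exp(−β·d) = 0.62 × exp(−0.846 × 3.4) = 0.62 × exp(−2.876)
  = 0.62 × 0.0563 = 0.0349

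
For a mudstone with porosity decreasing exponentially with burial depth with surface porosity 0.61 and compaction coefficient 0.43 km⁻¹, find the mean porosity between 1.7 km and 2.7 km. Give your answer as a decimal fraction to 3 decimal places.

⟨n⟩ = (1/(d₂−d₁)) ∫ n₀ e^(−βd) dd = n₀·(e^(−β·d₁) − e^(−β·d₂)) / (β·(d₂−d₁))
e^(−0.43×1.7) = 0.4814; e^(−0.43×2.7) = 0.3132
⟨n⟩ = 0.61 × (0.4814 − 0.3132) / (0.43 × 1) = 0.61 × 0.3913 = 0.2387

0.239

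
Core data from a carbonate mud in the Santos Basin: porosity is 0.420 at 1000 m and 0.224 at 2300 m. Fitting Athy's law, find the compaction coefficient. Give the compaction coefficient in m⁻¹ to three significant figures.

Working in km (1 km = 1000 m; k in km⁻¹ = k in m⁻¹ × 1000):
Athy: φ(z) = φ₀ e^(−kz) ⇒ φ₁/φ₂ = e^{k(z₂−z₁)} ⇒ k = ln(φ₁/φ₂)/(z₂−z₁)
k = ln(0.42/0.224) / (2.3 − 1) = ln(1.875) / 1.3 = 0.6286 / 1.3 = 0.4835 km⁻¹

0.000484 m⁻¹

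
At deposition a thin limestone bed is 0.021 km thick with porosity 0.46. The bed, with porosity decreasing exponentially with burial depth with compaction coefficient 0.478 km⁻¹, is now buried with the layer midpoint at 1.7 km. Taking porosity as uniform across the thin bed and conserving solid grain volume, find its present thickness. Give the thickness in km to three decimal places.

Porosity at 1.7 km: φ = 0.46·exp(−0.478×1.7) = 0.2041
Solid-volume conservation: h(1−φ) = h₀(1−φ₀) ⇒ h = h₀·(1−φ₀)/(1−φ)
h = 0.021 × (1 − 0.46)/(1 − 0.2041) = 0.021 × 0.6785 = 0.0142 km

0.014 km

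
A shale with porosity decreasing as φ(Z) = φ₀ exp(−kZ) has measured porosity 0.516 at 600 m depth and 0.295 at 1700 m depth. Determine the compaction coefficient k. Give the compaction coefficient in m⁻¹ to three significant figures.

Working in km (1 km = 1000 m; k in km⁻¹ = k in m⁻¹ × 1000):
Athy: φ(Z) = φ₀ e^(−kZ) ⇒ φ₁/φ₂ = e^{k(Z₂−Z₁)} ⇒ k = ln(φ₁/φ₂)/(Z₂−Z₁)
k = ln(0.516/0.295) / (1.7 − 0.6) = ln(1.749) / 1.1 = 0.5591 / 1.1 = 0.5083 km⁻¹

0.000508 m⁻¹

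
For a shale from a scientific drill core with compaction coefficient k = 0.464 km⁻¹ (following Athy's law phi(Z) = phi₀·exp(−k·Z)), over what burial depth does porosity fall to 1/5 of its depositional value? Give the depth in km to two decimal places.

3.47 km

phi/phi₀ = 1/5 ⇒ exp(−k·Z) = 1/5 ⇒ Z = ln(5) / k
Z = 1.6094 / 0.464 = 3.469 km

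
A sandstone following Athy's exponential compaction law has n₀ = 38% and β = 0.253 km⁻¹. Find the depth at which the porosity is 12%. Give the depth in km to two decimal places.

4.56 km

Invert Athy's law: d = ln(n₀/n) / β
d = ln(0.38/0.12) / 0.253 = ln(3.167) / 0.253 = 1.1527 / 0.253 = 4.556 km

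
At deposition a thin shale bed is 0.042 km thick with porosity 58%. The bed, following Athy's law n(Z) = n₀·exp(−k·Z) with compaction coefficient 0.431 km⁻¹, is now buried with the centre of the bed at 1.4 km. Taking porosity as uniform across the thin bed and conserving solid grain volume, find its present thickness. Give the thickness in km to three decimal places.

Porosity at 1.4 km: n = 0.58·exp(−0.431×1.4) = 0.3172
Solid-volume conservation: h(1−n) = h₀(1−n₀) ⇒ h = h₀·(1−n₀)/(1−n)
h = 0.042 × (1 − 0.58)/(1 − 0.3172) = 0.042 × 0.6151 = 0.0258 km

0.026 km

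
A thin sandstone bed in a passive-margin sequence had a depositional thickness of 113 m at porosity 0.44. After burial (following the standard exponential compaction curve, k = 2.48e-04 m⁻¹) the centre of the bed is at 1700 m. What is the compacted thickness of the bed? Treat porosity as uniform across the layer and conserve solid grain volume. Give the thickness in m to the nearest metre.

89 m

Working in km (1 km = 1000 m; k in km⁻¹ = k in m⁻¹ × 1000):
Porosity at 1.7 km: n = 0.44·exp(−0.248×1.7) = 0.2886
Solid-volume conservation: h(1−n) = h₀(1−n₀) ⇒ h = h₀·(1−n₀)/(1−n)
h = 0.113 × (1 − 0.44)/(1 − 0.2886) = 0.113 × 0.7872 = 0.0890 km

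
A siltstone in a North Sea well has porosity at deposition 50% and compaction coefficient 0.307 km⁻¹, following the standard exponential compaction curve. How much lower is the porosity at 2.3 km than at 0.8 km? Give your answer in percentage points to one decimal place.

14.4 percentage points

n(0.8) = 0.5·e^(−0.307×0.8) = 0.3911
n(2.3) = 0.5·e^(−0.307×2.3) = 0.2468
Δn = 0.3911 − 0.2468 = 0.1443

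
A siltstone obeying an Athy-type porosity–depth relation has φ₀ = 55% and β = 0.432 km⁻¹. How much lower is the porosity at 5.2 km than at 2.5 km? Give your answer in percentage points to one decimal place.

12.9 percentage points

φ(2.5) = 0.55·e^(−0.432×2.5) = 0.1868
φ(5.2) = 0.55·e^(−0.432×5.2) = 0.0582
Δφ = 0.1868 − 0.0582 = 0.1286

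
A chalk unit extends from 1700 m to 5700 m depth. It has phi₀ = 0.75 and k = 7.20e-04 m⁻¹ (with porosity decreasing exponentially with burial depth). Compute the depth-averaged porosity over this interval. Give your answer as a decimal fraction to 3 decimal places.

Working in km (1 km = 1000 m; k in km⁻¹ = k in m⁻¹ × 1000):
⟨phi⟩ = (1/(Z₂−Z₁)) ∫ phi₀ e^(−kZ) dZ = phi₀·(e^(−k·Z₁) − e^(−k·Z₂)) / (k·(Z₂−Z₁))
e^(−0.72×1.7) = 0.2941; e^(−0.72×5.7) = 0.0165
⟨phi⟩ = 0.75 × (0.2941 − 0.0165) / (0.72 × 4) = 0.75 × 0.0964 = 0.0723

0.072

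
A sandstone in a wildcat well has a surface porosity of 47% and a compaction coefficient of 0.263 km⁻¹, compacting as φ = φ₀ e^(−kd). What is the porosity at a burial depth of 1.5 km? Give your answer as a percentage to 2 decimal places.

φ = φ₀·exp(−k·d) = 0.47 × exp(−0.263 × 1.5) = 0.47 × exp(−0.3945)
  = 0.47 × 0.6740 = 0.3168

31.68%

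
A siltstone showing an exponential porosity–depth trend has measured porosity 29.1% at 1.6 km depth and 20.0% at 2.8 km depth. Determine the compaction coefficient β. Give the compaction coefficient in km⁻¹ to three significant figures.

Athy: phi(z) = phi₀ e^(−βz) ⇒ phi₁/phi₂ = e^{β(z₂−z₁)} ⇒ β = ln(phi₁/phi₂)/(z₂−z₁)
β = ln(0.291/0.2) / (2.8 − 1.6) = ln(1.455) / 1.2 = 0.3750 / 1.2 = 0.3125 km⁻¹

0.313 km⁻¹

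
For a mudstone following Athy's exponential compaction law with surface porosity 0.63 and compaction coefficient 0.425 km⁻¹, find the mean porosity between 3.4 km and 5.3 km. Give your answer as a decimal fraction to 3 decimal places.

⟨n⟩ = (1/(d₂−d₁)) ∫ n₀ e^(−cd) dd = n₀·(e^(−c·d₁) − e^(−c·d₂)) / (c·(d₂−d₁))
e^(−0.425×3.4) = 0.2357; e^(−0.425×5.3) = 0.1051
⟨n⟩ = 0.63 × (0.2357 − 0.1051) / (0.425 × 1.9) = 0.63 × 0.1617 = 0.1019

0.102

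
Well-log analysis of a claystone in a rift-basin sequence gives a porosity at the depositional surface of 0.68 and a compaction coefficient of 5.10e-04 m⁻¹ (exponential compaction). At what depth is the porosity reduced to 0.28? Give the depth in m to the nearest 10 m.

1740 m

Working in km (1 km = 1000 m; c in km⁻¹ = c in m⁻¹ × 1000):
Invert Athy's law: d = ln(n₀/n) / c
d = ln(0.68/0.28) / 0.51 = ln(2.429) / 0.51 = 0.8873 / 0.51 = 1.740 km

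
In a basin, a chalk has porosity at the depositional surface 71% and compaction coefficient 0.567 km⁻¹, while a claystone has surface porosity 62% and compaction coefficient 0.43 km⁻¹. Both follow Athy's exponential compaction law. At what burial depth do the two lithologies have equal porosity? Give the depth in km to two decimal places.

Set phi₀ₐ e^(−kₐZ) = phi₀ᵦ e^(−kᵦZ) ⇒ ln(phi₀ₐ/phi₀ᵦ) = (kₐ − kᵦ)·Z
Z = ln(0.71/0.62) / (0.567 − 0.43) = 0.1355 / 0.137 = 0.989 km

0.99 km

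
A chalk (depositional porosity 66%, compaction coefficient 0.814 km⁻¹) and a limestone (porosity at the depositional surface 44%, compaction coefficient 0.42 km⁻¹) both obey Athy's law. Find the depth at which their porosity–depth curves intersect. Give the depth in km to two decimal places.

Set phi₀ₐ e^(−kₐd) = phi₀ᵦ e^(−kᵦd) ⇒ ln(phi₀ₐ/phi₀ᵦ) = (kₐ − kᵦ)·d
d = ln(0.66/0.44) / (0.814 − 0.42) = 0.4055 / 0.394 = 1.029 km

1.03 km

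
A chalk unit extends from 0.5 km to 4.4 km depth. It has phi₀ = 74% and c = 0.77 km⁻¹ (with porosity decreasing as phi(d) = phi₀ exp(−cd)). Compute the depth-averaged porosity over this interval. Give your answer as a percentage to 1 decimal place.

⟨phi⟩ = (1/(d₂−d₁)) ∫ phi₀ e^(−cd) dd = phi₀·(e^(−c·d₁) − e^(−c·d₂)) / (c·(d₂−d₁))
e^(−0.77×0.5) = 0.6805; e^(−0.77×4.4) = 0.0338
⟨phi⟩ = 0.74 × (0.6805 − 0.0338) / (0.77 × 3.9) = 0.74 × 0.2153 = 0.1594

15.9%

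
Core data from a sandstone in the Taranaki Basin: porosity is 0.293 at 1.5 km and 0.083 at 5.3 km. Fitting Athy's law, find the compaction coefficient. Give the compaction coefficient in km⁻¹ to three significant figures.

0.332 km⁻¹

Athy: phi(d) = phi₀ e^(−cd) ⇒ phi₁/phi₂ = e^{c(d₂−d₁)} ⇒ c = ln(phi₁/phi₂)/(d₂−d₁)
c = ln(0.293/0.083) / (5.3 − 1.5) = ln(3.53) / 3.8 = 1.2613 / 3.8 = 0.3319 km⁻¹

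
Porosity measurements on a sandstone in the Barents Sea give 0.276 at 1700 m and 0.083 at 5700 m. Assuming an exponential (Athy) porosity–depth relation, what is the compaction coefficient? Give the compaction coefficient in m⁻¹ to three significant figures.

Working in km (1 km = 1000 m; β in km⁻¹ = β in m⁻¹ × 1000):
Athy: n(z) = n₀ e^(−βz) ⇒ n₁/n₂ = e^{β(z₂−z₁)} ⇒ β = ln(n₁/n₂)/(z₂−z₁)
β = ln(0.276/0.083) / (5.7 − 1.7) = ln(3.325) / 4 = 1.2016 / 4 = 0.3004 km⁻¹

0.000300 m⁻¹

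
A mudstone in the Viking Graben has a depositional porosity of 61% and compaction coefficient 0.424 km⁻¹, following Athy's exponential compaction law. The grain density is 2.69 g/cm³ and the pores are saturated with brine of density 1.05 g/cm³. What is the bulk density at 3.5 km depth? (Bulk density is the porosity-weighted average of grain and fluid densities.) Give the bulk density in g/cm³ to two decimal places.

Porosity at depth: φ = 0.61·exp(−0.424×3.5) = 0.61×0.2267 = 0.1383
Bulk density: ρ_b = (1−φ)ρ_g + φ·ρ_f = 0.8617×2.69 + 0.1383×1.05
       = 2.318 + 0.145 = 2.463 g/cm³

2.46 g/cm³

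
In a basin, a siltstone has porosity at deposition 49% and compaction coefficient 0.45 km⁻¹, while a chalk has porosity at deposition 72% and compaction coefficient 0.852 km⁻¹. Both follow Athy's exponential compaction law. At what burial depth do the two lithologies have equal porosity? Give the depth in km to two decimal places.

0.96 km

Set n₀ₐ e^(−cₐz) = n₀ᵦ e^(−cᵦz) ⇒ ln(n₀ₐ/n₀ᵦ) = (cₐ − cᵦ)·z
z = ln(0.49/0.72) / (0.45 − 0.852) = -0.3848 / -0.402 = 0.957 km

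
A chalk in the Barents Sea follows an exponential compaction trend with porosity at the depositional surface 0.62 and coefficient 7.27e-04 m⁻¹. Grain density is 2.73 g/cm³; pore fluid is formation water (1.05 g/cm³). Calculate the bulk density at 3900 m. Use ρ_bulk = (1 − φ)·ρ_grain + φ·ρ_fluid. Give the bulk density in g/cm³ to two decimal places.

Working in km (1 km = 1000 m; k in km⁻¹ = k in m⁻¹ × 1000):
Porosity at depth: phi = 0.62·exp(−0.727×3.9) = 0.62×0.0587 = 0.0364
Bulk density: ρ_b = (1−phi)ρ_g + phi·ρ_f = 0.9636×2.73 + 0.0364×1.05
       = 2.631 + 0.038 = 2.669 g/cm³

2.67 g/cm³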